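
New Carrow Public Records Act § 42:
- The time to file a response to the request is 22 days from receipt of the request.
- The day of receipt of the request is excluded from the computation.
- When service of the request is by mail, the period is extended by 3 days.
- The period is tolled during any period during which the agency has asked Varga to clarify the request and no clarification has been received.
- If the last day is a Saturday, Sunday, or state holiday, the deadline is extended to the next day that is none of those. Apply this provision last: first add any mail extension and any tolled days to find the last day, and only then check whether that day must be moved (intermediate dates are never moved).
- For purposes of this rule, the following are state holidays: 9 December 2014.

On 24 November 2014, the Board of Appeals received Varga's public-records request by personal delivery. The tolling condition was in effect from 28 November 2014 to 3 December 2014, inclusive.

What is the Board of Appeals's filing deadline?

December 22, 2014

22 days after 24 November 2014 is December 16, 2014.
Service was not by mail, so no mail extension applies.
From November 28, 2014 through December 3, 2014 inclusive is 6 days; tolling adds 6 days: December 16, 2014 + 6 days = December 22, 2014.
December 22, 2014 is a Monday and not a state holiday, so no extension applies.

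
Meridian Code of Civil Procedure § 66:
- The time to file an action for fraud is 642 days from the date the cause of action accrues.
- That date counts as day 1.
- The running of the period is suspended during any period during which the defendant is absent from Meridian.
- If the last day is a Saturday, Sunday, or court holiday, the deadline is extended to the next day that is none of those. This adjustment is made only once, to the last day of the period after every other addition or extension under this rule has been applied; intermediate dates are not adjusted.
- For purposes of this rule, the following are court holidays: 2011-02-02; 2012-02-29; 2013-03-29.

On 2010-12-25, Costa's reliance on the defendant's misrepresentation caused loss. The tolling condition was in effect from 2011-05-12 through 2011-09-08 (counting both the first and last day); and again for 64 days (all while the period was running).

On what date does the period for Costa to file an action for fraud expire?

Counting 2010-12-25 as day 1, day 642 is September 26, 2012.
From May 12, 2011 through September 8, 2011 inclusive is 120 days; tolling adds 120 days: September 26, 2012 + 120 days = January 24, 2013.
Tolling adds 64 days: January 24, 2013 + 64 days = March 29, 2013.
March 29, 2013 is a listed holiday; March 30, 2013 is Saturday; March 31, 2013 is Sunday. The next qualifying day is April 1, 2013.

April 1, 2013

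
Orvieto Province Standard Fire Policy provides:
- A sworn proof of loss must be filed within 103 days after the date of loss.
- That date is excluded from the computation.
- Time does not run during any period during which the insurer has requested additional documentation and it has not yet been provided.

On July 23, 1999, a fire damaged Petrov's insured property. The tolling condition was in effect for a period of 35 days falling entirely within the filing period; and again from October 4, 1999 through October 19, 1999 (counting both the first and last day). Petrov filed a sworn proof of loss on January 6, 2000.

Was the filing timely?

103 days after July 23, 1999 is November 3, 1999.
Tolling adds 35 days: November 3, 1999 + 35 days = December 8, 1999.
From October 4, 1999 through October 19, 1999 inclusive is 16 days; tolling adds 16 days: December 8, 1999 + 16 days = December 24, 1999.
The deadline is December 24, 1999; the filing on January 6, 2000 is after that date.

No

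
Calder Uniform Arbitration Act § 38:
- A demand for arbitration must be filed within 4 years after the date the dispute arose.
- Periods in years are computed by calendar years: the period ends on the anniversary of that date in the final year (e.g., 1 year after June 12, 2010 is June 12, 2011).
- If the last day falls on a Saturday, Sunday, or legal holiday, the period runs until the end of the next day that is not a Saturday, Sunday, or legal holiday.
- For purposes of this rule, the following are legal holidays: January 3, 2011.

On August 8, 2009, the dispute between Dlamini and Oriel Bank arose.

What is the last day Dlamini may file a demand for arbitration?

4 years after August 8, 2009 is August 8, 2013.
August 8, 2013 is a Thursday and not a legal holiday, so no extension applies.

August 8, 2013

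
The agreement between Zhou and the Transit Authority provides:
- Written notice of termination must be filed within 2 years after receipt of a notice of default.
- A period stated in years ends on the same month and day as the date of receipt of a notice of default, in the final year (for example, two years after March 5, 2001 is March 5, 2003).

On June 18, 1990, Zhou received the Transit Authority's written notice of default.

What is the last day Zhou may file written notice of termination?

June 18, 1992

2 years after June 18, 1990 is June 18, 1992.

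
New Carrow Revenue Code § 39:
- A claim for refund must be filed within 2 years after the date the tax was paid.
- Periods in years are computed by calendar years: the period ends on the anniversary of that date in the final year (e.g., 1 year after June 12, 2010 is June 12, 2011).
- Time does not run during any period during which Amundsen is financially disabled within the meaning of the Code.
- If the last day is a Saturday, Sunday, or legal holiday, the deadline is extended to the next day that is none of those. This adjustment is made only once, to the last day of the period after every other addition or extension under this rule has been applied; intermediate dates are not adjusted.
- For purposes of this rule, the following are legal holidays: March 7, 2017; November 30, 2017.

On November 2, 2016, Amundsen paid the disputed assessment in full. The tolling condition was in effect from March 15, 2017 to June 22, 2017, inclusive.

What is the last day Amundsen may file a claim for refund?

February 11, 2019

2 years after November 2, 2016 is November 2, 2018.
From March 15, 2017 through June 22, 2017 inclusive is 100 days; tolling adds 100 days: November 2, 2018 + 100 days = February 10, 2019.
February 10, 2019 is Sunday. The next qualifying day is February 11, 2019.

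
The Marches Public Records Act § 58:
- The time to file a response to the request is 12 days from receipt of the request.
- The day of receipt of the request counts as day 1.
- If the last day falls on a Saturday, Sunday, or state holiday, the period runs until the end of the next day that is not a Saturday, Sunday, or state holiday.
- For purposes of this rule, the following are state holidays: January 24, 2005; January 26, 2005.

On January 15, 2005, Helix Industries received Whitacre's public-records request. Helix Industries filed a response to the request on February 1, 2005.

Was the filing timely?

No

Counting January 15, 2005 as day 1, day 12 is January 26, 2005.
January 26, 2005 is a listed holiday. The next qualifying day is January 27, 2005.
The deadline is January 27, 2005; the filing on February 1, 2005 is after that date.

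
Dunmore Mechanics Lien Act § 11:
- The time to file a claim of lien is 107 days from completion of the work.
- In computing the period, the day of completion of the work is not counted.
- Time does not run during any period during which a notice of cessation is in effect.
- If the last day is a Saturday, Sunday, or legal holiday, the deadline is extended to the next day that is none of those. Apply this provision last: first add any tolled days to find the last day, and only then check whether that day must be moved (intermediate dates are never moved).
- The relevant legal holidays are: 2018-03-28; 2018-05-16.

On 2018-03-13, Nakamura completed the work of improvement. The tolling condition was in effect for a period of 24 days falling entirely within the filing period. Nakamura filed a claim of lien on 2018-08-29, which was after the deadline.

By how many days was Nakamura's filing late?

107 days after 2018-03-13 is June 28, 2018.
Tolling adds 24 days: June 28, 2018 + 24 days = July 22, 2018.
July 22, 2018 is Sunday. The next qualifying day is July 23, 2018.
The deadline is July 23, 2018; from July 23, 2018 to August 29, 2018 is 37 days.

37 days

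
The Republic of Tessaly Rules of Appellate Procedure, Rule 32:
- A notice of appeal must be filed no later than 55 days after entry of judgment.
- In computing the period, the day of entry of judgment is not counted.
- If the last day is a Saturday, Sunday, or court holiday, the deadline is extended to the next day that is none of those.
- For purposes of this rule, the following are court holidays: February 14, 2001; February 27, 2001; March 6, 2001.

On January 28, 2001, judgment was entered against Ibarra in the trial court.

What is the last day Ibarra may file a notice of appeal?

55 days after January 28, 2001 is March 24, 2001.
March 24, 2001 is Saturday; March 25, 2001 is Sunday. The next qualifying day is March 26, 2001.

March 26, 2001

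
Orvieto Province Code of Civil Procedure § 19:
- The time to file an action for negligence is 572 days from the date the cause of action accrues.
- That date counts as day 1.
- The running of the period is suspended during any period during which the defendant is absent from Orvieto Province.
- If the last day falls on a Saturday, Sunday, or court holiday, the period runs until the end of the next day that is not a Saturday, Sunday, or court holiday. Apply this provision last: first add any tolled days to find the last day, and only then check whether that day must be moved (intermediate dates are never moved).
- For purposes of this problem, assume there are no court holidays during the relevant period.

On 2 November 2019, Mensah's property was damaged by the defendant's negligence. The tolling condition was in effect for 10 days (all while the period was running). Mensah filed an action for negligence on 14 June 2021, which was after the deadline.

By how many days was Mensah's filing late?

Counting 2 November 2019 as day 1, day 572 is May 26, 2021.
Tolling adds 10 days: May 26, 2021 + 10 days = June 5, 2021.
June 5, 2021 is Saturday; June 6, 2021 is Sunday. The next qualifying day is June 7, 2021.
The deadline is June 7, 2021; from June 7, 2021 to June 14, 2021 is 7 days.

7 days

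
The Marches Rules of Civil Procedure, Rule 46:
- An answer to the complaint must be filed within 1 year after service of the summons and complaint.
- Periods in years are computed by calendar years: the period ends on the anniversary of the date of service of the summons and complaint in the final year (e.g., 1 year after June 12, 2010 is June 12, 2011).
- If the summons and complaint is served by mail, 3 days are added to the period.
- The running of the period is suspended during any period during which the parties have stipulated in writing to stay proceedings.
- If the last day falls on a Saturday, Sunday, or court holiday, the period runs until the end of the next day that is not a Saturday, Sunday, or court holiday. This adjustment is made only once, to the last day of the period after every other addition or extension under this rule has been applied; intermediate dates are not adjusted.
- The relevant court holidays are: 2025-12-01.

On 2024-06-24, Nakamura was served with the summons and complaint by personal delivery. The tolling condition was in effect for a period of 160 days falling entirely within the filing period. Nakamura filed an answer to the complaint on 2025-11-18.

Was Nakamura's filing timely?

Yes

1 year after 2024-06-24 is June 24, 2025.
Service was not by mail, so no mail extension applies.
Tolling adds 160 days: June 24, 2025 + 160 days = December 1, 2025.
December 1, 2025 is a listed holiday. The next qualifying day is December 2, 2025.
The deadline is December 2, 2025; the filing on November 18, 2025 is on or before that date.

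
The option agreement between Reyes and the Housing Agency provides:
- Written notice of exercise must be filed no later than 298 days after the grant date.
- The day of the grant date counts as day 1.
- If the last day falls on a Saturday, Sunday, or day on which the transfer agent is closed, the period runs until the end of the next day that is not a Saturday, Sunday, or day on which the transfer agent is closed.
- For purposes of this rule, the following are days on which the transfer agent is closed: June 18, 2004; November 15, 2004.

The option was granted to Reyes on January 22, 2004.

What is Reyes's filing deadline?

Counting January 22, 2004 as day 1, day 298 is November 14, 2004.
November 14, 2004 is Sunday; November 15, 2004 is a listed holiday. The next qualifying day is November 16, 2004.

November 16, 2004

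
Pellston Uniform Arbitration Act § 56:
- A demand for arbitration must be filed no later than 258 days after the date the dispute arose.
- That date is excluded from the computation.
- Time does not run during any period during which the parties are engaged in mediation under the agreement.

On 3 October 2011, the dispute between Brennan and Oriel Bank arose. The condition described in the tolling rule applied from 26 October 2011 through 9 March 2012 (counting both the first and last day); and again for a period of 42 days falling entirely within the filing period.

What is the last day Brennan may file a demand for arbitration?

258 days after 3 October 2011 is June 17, 2012.
From October 26, 2011 through March 9, 2012 inclusive is 136 days; tolling adds 136 days: June 17, 2012 + 136 days = October 31, 2012.
Tolling adds 42 days: October 31, 2012 + 42 days = December 12, 2012.

December 12, 2012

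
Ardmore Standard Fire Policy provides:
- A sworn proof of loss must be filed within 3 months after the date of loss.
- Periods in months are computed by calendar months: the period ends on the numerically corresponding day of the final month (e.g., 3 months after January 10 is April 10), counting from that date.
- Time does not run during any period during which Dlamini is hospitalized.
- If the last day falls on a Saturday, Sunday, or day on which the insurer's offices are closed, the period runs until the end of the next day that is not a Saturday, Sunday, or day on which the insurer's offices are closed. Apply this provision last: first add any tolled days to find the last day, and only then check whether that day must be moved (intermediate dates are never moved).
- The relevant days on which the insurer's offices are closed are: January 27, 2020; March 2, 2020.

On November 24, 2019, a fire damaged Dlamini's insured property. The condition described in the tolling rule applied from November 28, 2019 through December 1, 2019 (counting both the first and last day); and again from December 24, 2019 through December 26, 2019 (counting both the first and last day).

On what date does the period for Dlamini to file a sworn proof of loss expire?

3 months after November 24, 2019 is February 24, 2020.
From November 28, 2019 through December 1, 2019 inclusive is 4 days; tolling adds 4 days: February 24, 2020 + 4 days = February 28, 2020.
From December 24, 2019 through December 26, 2019 inclusive is 3 days; tolling adds 3 days: February 28, 2020 + 3 days = March 2, 2020.
March 2, 2020 is a listed holiday. The next qualifying day is March 3, 2020.

March 3, 2020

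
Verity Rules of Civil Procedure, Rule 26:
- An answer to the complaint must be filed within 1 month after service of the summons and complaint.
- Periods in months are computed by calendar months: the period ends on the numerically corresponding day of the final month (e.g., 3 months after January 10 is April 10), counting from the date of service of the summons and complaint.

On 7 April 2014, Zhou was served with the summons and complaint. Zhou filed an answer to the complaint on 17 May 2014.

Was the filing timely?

1 month after 7 April 2014 is May 7, 2014.
The deadline is May 7, 2014; the filing on May 17, 2014 is after that date.

No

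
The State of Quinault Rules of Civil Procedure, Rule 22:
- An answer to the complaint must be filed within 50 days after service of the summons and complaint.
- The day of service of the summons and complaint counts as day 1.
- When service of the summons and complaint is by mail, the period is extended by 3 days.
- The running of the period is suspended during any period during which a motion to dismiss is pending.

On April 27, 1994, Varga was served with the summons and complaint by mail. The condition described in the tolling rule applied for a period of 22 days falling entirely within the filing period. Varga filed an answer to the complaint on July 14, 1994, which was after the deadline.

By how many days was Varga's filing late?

4 days

Counting April 27, 1994 as day 1, day 50 is June 15, 1994.
Service was by mail, adding 3 days: June 15, 1994 + 3 days = June 18, 1994.
Tolling adds 22 days: June 18, 1994 + 22 days = July 10, 1994.
The deadline is July 10, 1994; from July 10, 1994 to July 14, 1994 is 4 days.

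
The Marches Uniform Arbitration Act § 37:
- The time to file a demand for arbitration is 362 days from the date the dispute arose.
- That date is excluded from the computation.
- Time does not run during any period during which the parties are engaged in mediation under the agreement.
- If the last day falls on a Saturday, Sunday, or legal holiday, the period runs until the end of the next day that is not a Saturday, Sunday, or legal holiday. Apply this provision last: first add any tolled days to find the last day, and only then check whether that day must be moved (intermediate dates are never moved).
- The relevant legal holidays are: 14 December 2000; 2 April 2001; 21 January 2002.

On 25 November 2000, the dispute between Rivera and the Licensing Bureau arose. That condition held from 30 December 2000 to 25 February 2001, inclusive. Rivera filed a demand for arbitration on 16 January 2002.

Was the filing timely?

Yes

362 days after 25 November 2000 is November 22, 2001.
From December 30, 2000 through February 25, 2001 inclusive is 58 days; tolling adds 58 days: November 22, 2001 + 58 days = January 19, 2002.
January 19, 2002 is Saturday; January 20, 2002 is Sunday; January 21, 2002 is a listed holiday. The next qualifying day is January 22, 2002.
The deadline is January 22, 2002; the filing on January 16, 2002 is on or before that date.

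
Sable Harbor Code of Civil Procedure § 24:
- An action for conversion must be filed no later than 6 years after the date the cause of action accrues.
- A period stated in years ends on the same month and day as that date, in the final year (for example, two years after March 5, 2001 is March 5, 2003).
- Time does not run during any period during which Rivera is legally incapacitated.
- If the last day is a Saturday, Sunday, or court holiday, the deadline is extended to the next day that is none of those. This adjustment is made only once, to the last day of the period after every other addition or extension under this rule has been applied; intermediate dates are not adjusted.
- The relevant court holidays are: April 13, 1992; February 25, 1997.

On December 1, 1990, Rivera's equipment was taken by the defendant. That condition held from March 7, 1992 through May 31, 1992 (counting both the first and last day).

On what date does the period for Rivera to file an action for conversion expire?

February 26, 1997

6 years after December 1, 1990 is December 1, 1996.
From March 7, 1992 through May 31, 1992 inclusive is 86 days; tolling adds 86 days: December 1, 1996 + 86 days = February 25, 1997.
February 25, 1997 is a listed holiday. The next qualifying day is February 26, 1997.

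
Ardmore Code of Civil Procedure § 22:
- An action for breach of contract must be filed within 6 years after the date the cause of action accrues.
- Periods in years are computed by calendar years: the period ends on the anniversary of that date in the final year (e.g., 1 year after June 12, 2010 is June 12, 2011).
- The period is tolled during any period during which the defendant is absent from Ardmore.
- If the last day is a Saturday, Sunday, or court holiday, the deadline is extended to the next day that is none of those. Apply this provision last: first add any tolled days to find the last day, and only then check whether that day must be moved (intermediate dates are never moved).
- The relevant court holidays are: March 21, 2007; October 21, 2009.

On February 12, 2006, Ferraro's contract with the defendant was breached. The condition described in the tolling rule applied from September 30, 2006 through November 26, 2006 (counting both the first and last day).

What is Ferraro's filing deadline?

6 years after February 12, 2006 is February 12, 2012.
From September 30, 2006 through November 26, 2006 inclusive is 58 days; tolling adds 58 days: February 12, 2012 + 58 days = April 10, 2012.
April 10, 2012 is a Tuesday and not a court holiday, so no extension applies.

April 10, 2012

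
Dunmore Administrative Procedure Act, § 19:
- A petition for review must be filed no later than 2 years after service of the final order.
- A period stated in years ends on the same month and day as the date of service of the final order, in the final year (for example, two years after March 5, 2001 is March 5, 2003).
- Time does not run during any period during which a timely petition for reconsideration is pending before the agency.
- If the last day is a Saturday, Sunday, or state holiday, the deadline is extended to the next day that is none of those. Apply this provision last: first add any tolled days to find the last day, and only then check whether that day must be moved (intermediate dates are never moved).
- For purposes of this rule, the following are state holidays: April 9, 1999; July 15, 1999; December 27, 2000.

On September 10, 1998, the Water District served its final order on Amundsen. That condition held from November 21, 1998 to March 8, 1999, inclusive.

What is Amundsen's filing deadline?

2 years after September 10, 1998 is September 10, 2000.
From November 21, 1998 through March 8, 1999 inclusive is 108 days; tolling adds 108 days: September 10, 2000 + 108 days = December 27, 2000.
December 27, 2000 is a listed holiday. The next qualifying day is December 28, 2000.

December 28, 2000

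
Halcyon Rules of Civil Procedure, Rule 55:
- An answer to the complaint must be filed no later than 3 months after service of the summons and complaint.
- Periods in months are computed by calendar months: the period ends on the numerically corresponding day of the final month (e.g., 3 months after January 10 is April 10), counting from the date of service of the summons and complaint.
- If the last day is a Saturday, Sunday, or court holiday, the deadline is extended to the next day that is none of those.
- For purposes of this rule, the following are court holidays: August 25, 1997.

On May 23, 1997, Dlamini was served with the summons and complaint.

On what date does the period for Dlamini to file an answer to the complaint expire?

August 26, 1997

3 months after May 23, 1997 is August 23, 1997.
August 23, 1997 is Saturday; August 24, 1997 is Sunday; August 25, 1997 is a listed holiday. The next qualifying day is August 26, 1997.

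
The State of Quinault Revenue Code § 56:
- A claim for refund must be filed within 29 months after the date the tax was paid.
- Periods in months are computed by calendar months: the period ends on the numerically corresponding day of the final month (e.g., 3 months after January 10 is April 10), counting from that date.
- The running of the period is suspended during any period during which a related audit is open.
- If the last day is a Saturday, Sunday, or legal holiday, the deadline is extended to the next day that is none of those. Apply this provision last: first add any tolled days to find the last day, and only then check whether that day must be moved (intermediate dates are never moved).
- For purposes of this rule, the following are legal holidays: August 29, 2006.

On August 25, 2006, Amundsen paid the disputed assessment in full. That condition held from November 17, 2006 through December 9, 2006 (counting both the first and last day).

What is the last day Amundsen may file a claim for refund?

February 17, 2009

29 months after August 25, 2006 is January 25, 2009.
From November 17, 2006 through December 9, 2006 inclusive is 23 days; tolling adds 23 days: January 25, 2009 + 23 days = February 17, 2009.
February 17, 2009 is a Tuesday and not a legal holiday, so no extension applies.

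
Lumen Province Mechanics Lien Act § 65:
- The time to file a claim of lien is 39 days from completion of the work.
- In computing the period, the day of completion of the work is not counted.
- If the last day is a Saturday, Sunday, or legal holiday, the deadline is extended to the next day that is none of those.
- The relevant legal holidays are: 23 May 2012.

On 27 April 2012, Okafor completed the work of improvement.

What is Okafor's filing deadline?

June 5, 2012

39 days after 27 April 2012 is June 5, 2012.
June 5, 2012 is a Tuesday and not a legal holiday, so no extension applies.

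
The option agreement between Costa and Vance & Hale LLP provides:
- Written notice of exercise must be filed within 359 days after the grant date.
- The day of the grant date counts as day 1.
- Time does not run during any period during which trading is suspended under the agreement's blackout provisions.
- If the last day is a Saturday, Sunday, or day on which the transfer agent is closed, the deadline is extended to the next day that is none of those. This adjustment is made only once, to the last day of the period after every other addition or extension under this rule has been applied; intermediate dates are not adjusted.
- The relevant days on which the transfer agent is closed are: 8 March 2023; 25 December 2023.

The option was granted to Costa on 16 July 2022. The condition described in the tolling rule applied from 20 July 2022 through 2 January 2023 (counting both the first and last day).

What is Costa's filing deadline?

December 26, 2023

Counting 16 July 2022 as day 1, day 359 is July 9, 2023.
From July 20, 2022 through January 2, 2023 inclusive is 167 days; tolling adds 167 days: July 9, 2023 + 167 days = December 23, 2023.
December 23, 2023 is Saturday; December 24, 2023 is Sunday; December 25, 2023 is a listed holiday. The next qualifying day is December 26, 2023.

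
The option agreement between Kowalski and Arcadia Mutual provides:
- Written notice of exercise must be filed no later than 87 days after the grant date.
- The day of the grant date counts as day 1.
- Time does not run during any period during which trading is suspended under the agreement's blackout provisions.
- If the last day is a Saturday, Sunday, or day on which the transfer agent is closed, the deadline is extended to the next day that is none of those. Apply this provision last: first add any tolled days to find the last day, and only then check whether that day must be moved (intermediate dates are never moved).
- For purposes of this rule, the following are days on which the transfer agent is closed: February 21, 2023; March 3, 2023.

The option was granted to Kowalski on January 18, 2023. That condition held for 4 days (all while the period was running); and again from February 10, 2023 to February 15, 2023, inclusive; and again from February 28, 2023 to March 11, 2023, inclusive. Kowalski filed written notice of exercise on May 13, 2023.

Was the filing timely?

Counting January 18, 2023 as day 1, day 87 is April 14, 2023.
Tolling adds 4 days: April 14, 2023 + 4 days = April 18, 2023.
From February 10, 2023 through February 15, 2023 inclusive is 6 days; tolling adds 6 days: April 18, 2023 + 6 days = April 24, 2023.
From February 28, 2023 through March 11, 2023 inclusive is 12 days; tolling adds 12 days: April 24, 2023 + 12 days = May 6, 2023.
May 6, 2023 is Saturday; May 7, 2023 is Sunday. The next qualifying day is May 8, 2023.
The deadline is May 8, 2023; the filing on May 13, 2023 is after that date.

No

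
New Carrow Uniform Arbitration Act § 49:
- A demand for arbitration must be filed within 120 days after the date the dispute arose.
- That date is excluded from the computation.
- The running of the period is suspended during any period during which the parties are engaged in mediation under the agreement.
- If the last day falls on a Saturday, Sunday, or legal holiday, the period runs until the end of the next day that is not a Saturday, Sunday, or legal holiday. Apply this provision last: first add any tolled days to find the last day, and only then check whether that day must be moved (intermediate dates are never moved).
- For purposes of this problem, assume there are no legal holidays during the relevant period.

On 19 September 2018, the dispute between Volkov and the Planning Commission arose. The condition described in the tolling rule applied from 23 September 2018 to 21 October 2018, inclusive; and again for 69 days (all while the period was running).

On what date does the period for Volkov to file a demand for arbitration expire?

April 25, 2019

120 days after 19 September 2018 is January 17, 2019.
From September 23, 2018 through October 21, 2018 inclusive is 29 days; tolling adds 29 days: January 17, 2019 + 29 days = February 15, 2019.
Tolling adds 69 days: February 15, 2019 + 69 days = April 25, 2019.
April 25, 2019 is a Thursday and not a legal holiday, so no extension applies.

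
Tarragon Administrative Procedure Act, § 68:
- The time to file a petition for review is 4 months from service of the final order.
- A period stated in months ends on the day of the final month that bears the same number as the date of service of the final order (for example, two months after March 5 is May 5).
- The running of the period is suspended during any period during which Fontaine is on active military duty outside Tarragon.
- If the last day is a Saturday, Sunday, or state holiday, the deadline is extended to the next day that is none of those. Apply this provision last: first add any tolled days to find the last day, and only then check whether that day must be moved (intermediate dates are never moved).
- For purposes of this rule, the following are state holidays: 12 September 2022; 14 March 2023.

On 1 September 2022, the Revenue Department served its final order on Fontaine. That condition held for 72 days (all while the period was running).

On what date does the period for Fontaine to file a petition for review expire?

March 15, 2023

4 months after 1 September 2022 is January 1, 2023.
Tolling adds 72 days: January 1, 2023 + 72 days = March 14, 2023.
March 14, 2023 is a listed holiday. The next qualifying day is March 15, 2023.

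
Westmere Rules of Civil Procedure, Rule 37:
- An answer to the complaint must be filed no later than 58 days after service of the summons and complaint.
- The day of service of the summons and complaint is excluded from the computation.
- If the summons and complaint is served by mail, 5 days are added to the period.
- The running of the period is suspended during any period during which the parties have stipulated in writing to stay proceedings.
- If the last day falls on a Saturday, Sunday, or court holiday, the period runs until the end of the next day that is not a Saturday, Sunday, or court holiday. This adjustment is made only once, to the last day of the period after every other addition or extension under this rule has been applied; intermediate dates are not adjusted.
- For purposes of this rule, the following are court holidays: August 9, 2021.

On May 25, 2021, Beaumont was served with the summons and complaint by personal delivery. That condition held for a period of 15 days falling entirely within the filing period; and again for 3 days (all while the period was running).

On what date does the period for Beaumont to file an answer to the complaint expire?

58 days after May 25, 2021 is July 22, 2021.
Service was not by mail, so no mail extension applies.
Tolling adds 15 days: July 22, 2021 + 15 days = August 6, 2021.
Tolling adds 3 days: August 6, 2021 + 3 days = August 9, 2021.
August 9, 2021 is a listed holiday. The next qualifying day is August 10, 2021.

August 10, 2021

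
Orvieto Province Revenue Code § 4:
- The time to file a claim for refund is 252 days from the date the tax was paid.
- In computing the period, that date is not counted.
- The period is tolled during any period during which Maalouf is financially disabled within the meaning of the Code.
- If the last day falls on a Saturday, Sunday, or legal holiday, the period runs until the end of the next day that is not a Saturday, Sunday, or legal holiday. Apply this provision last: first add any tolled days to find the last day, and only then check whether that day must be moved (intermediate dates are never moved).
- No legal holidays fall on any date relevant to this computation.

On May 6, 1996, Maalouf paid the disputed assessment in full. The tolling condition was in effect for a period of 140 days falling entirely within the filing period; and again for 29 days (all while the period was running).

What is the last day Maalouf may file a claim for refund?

July 1, 1997

252 days after May 6, 1996 is January 13, 1997.
Tolling adds 140 days: January 13, 1997 + 140 days = June 2, 1997.
Tolling adds 29 days: June 2, 1997 + 29 days = July 1, 1997.
July 1, 1997 is a Tuesday and not a legal holiday, so no extension applies.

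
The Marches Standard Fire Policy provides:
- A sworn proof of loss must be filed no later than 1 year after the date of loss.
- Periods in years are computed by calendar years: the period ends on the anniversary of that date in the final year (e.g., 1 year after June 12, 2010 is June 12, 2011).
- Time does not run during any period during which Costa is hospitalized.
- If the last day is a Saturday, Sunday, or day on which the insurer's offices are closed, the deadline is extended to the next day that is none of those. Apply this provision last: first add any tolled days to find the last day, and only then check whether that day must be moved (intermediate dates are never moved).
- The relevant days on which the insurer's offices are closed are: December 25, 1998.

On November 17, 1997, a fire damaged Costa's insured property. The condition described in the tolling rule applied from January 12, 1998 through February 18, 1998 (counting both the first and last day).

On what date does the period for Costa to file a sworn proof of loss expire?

December 28, 1998

1 year after November 17, 1997 is November 17, 1998.
From January 12, 1998 through February 18, 1998 inclusive is 38 days; tolling adds 38 days: November 17, 1998 + 38 days = December 25, 1998.
December 25, 1998 is a listed holiday; December 26, 1998 is Saturday; December 27, 1998 is Sunday. The next qualifying day is December 28, 1998.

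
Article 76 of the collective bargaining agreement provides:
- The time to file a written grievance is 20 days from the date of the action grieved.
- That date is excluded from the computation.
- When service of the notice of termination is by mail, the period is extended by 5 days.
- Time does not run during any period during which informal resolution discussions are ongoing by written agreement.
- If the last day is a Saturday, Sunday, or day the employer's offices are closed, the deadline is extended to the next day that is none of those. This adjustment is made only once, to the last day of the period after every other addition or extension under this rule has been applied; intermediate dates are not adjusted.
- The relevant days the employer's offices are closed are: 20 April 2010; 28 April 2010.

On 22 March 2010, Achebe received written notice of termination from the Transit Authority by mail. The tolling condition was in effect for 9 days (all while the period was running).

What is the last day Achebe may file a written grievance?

20 days after 22 March 2010 is April 11, 2010.
Service was by mail, adding 5 days: April 11, 2010 + 5 days = April 16, 2010.
Tolling adds 9 days: April 16, 2010 + 9 days = April 25, 2010.
April 25, 2010 is Sunday. The next qualifying day is April 26, 2010.

April 26, 2010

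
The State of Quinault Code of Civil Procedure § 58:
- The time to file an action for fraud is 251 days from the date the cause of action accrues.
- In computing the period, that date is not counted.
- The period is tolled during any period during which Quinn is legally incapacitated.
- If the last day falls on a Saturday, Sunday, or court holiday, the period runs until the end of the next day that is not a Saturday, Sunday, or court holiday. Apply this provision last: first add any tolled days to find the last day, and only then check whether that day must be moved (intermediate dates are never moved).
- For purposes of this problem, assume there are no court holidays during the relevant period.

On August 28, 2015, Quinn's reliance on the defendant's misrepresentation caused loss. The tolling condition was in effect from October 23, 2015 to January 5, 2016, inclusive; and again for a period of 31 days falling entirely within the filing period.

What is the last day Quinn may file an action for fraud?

251 days after August 28, 2015 is May 5, 2016.
From October 23, 2015 through January 5, 2016 inclusive is 75 days; tolling adds 75 days: May 5, 2016 + 75 days = July 19, 2016.
Tolling adds 31 days: July 19, 2016 + 31 days = August 19, 2016.
August 19, 2016 is a Friday and not a court holiday, so no extension applies.

August 19, 2016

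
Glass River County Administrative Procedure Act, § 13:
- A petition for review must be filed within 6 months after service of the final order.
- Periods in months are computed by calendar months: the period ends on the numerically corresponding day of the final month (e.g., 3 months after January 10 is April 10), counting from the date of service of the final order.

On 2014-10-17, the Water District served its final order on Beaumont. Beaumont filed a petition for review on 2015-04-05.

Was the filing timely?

6 months after 2014-10-17 is April 17, 2015.
The deadline is April 17, 2015; the filing on April 5, 2015 is on or before that date.

Yes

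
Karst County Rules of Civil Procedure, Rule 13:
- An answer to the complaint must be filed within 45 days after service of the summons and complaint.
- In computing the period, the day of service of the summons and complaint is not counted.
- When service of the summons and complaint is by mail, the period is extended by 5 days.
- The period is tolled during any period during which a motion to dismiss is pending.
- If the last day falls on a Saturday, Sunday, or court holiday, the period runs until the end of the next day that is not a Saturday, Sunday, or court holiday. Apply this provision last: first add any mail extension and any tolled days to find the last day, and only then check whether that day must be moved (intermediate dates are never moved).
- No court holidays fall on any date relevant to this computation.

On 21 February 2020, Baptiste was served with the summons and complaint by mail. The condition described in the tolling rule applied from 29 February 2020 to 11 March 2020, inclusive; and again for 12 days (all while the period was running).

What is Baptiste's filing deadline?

45 days after 21 February 2020 is April 6, 2020.
Service was by mail, adding 5 days: April 6, 2020 + 5 days = April 11, 2020.
From February 29, 2020 through March 11, 2020 inclusive is 12 days; tolling adds 12 days: April 11, 2020 + 12 days = April 23, 2020.
Tolling adds 12 days: April 23, 2020 + 12 days = May 5, 2020.
May 5, 2020 is a Tuesday and not a court holiday, so no extension applies.

May 5, 2020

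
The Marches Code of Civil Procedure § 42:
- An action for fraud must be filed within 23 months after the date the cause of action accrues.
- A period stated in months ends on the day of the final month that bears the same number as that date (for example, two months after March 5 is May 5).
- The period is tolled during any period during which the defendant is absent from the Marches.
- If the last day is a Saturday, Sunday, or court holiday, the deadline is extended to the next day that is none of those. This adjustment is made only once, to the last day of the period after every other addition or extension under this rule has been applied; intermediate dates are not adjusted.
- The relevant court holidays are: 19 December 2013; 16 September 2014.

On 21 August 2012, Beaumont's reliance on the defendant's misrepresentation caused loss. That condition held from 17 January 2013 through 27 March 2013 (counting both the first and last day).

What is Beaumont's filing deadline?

September 29, 2014

23 months after 21 August 2012 is July 21, 2014.
From January 17, 2013 through March 27, 2013 inclusive is 70 days; tolling adds 70 days: July 21, 2014 + 70 days = September 29, 2014.
September 29, 2014 is a Monday and not a court holiday, so no extension applies.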